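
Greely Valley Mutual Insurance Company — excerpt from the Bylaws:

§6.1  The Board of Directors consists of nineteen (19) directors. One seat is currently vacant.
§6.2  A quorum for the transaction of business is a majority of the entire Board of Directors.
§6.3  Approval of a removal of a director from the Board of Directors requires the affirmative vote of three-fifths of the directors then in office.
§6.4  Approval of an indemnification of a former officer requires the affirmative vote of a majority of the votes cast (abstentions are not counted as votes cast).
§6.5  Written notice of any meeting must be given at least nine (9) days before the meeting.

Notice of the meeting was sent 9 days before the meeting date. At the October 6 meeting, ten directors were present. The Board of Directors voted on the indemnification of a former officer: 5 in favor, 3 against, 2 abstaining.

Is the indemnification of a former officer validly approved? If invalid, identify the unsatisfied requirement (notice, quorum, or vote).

Valid — all requirements satisfied.

Notice: 9 days given; 9 required (9 ≥ 9). Satisfied.
Quorum: 10 present; quorum is 10. Satisfied.
Vote: the indemnification of a former officer requires a majority of the votes cast (10 present − 2 abstaining = 8). A majority of 8 is 5, so 5 affirmative votes are needed; 5 voted in favor. Satisfied.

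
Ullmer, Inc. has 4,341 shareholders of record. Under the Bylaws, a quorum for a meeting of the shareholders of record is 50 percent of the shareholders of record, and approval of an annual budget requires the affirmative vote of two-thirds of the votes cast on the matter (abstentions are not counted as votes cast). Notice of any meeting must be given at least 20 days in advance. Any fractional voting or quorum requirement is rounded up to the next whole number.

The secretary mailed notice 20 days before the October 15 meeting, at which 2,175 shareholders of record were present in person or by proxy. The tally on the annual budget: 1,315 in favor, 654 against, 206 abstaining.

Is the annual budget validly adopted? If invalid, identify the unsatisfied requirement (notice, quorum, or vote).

Notice: 20 days given; 20 required. Satisfied.
Quorum: 50% of 4,341 = 2,170.50, rounded up to 2,171; 2,175 present. Satisfied.
Vote: requires two-thirds of the votes cast (2,175 − 206 abstaining = 1,969); 2/3 of 1969 = 1312.67, rounded up to 1313, so 1,313 needed; 1,315 in favor. Satisfied.

Valid — all requirements satisfied.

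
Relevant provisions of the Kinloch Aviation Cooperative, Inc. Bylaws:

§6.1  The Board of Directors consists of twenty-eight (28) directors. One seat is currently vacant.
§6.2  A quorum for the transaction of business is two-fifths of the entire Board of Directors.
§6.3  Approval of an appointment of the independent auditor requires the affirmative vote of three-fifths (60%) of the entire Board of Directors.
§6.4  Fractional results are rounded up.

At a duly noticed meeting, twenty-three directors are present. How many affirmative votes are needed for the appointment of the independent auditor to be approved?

The appointment of the independent auditor requires three-fifths of the entire Board of Directors (28).
3/5 of 28 = 16.80, rounded up to 17.

17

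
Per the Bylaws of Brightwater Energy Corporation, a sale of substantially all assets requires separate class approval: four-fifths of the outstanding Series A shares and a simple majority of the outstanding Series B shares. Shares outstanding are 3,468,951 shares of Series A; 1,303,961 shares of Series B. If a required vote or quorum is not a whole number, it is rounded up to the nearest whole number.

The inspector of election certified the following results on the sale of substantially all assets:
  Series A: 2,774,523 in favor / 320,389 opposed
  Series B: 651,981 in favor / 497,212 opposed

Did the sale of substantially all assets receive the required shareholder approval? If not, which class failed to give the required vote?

Not approved — the Series A shares did not give the required vote.

Series A: 4/5 of 3468951 = 2775160.80, rounded up to 2775161; 2,775,161 required, 2,774,523 in favor — not approved.
Series B: a majority of 1303961 is 651981; 651,981 required, 651,981 in favor — approved.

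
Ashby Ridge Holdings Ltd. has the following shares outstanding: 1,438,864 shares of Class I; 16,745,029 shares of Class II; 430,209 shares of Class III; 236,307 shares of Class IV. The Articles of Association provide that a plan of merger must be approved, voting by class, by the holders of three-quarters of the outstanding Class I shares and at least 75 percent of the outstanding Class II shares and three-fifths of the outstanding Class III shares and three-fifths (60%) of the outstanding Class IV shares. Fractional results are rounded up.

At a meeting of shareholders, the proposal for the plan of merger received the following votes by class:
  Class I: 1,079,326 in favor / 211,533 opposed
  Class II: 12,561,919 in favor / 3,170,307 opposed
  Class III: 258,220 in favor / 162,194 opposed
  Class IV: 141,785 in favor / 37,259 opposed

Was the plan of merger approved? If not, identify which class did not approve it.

Class I: 3/4 of 1438864 = 1079148; 1,079,148 required, 1,079,326 in favor — approved.
Class II: 3/4 of 16745029 = 12558771.75, rounded up to 12558772; 12,558,772 required, 12,561,919 in favor — approved.
Class III: 3/5 of 430209 = 258125.40, rounded up to 258126; 258,126 required, 258,220 in favor — approved.
Class IV: 3/5 of 236307 = 141784.20, rounded up to 141785; 141,785 required, 141,785 in favor — approved.

Approved — every class gave the required vote.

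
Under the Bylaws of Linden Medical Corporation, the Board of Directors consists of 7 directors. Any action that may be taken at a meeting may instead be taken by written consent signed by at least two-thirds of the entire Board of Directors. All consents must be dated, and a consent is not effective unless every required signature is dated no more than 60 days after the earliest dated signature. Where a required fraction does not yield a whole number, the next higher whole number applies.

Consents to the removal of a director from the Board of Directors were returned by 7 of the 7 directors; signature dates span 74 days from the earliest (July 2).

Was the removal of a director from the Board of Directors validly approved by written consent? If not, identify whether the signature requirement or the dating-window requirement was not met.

Signatures required: at least two-thirds of 7 — 2/3 of 7 = 4.67, rounded up to 5, so 5 needed; 7 signed. Sufficient.
Dating window: the latest signature is 74 days after the earliest; the limit is 60 days. Outside the window.

Not effective — dating-window requirement not satisfied.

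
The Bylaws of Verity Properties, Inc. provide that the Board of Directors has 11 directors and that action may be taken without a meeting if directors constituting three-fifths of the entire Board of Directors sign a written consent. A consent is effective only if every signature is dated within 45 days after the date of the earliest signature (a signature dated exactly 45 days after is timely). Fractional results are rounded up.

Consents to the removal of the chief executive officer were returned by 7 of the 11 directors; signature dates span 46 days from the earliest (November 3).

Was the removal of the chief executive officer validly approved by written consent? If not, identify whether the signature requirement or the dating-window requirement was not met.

Signatures required: three-fifths of 11 — 3/5 of 11 = 6.60, rounded up to 7, so 7 needed; 7 signed. Sufficient.
Dating window: the latest signature is 46 days after the earliest; the limit is 45 days. Outside the window.

Not effective — dating-window requirement not satisfied.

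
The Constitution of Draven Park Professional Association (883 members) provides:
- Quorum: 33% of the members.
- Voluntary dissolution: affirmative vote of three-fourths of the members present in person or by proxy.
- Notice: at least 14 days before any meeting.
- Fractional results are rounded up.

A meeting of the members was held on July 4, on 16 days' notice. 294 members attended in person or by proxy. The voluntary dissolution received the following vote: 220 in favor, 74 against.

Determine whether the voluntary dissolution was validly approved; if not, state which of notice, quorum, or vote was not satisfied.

Notice: 16 days given; 14 required. Satisfied.
Quorum: 33% of 883 = 291.39, rounded up to 292; 294 present. Satisfied.
Vote: requires three-fourths of those present (294); 3/4 of 294 = 220.50, rounded up to 221, so 221 needed; 220 in favor. Not satisfied.

Invalid — vote requirement not satisfied.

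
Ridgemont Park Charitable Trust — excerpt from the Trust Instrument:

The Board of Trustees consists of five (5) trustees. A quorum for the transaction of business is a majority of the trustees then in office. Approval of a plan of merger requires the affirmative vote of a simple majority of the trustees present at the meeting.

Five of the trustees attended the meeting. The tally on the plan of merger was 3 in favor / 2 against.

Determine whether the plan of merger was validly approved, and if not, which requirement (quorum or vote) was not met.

Valid — all requirements satisfied.

Quorum: 5 present; quorum is 3. Satisfied.
Vote: the plan of merger requires a majority of the trustees present (5). A majority of 5 is 3, so 3 affirmative votes are needed; 3 voted in favor. Satisfied.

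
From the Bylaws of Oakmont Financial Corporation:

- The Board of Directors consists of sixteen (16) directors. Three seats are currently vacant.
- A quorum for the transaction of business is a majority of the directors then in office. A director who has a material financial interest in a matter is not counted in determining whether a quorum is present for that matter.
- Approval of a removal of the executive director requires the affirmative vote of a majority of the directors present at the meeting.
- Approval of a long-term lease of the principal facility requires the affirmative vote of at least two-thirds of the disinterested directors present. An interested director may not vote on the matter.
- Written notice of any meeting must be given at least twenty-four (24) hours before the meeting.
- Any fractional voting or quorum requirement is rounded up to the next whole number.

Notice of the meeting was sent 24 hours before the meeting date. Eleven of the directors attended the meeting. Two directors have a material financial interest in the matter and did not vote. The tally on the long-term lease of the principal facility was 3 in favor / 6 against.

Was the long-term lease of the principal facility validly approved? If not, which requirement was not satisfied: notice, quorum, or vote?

Notice: 24 hours given; 24 required (24 ≥ 24). Satisfied.
Quorum: 11 present, but the 2 interested directors do not count, leaving 9. Quorum is 7. Satisfied.
Vote: the long-term lease of the principal facility requires two-thirds of the disinterested directors present (11 − 2 = 9). 2/3 of 9 = 6, so 6 affirmative votes are needed; 3 voted in favor. Not satisfied.

Invalid — vote requirement not satisfied.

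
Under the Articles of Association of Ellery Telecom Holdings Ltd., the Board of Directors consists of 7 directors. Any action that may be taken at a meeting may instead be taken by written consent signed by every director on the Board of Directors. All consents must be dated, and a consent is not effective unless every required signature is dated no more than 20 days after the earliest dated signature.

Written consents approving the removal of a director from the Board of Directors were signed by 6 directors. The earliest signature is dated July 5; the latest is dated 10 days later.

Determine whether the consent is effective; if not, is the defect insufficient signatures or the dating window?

Signatures required: the unanimous vote of 7 — unanimous means all 7, so 7 needed; 6 signed. Insufficient.
Dating window: the latest signature is 10 days after the earliest; the limit is 20 days. Within the window.

Not effective — insufficient signatures.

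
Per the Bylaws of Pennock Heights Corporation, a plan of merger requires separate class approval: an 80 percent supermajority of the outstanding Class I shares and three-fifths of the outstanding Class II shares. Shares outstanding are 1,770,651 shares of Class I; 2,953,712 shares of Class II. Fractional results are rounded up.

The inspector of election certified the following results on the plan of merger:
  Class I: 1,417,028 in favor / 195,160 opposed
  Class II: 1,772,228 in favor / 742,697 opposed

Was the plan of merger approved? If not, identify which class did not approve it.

Class I: 4/5 of 1770651 = 1416520.80, rounded up to 1416521; 1,416,521 required, 1,417,028 in favor — approved.
Class II: 3/5 of 2953712 = 1772227.20, rounded up to 1772228; 1,772,228 required, 1,772,228 in favor — approved.

Approved — every class gave the required vote.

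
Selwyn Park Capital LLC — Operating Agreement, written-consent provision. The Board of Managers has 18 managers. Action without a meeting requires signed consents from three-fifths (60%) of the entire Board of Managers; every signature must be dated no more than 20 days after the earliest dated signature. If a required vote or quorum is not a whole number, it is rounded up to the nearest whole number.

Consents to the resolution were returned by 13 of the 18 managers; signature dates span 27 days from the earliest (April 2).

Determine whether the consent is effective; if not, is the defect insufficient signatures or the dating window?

Not effective — dating-window requirement not satisfied.

Signatures required: three-fifths (60%) of 18 — 3/5 of 18 = 10.80, rounded up to 11, so 11 needed; 13 signed. Sufficient.
Dating window: the latest signature is 27 days after the earliest; the limit is 20 days. Outside the window.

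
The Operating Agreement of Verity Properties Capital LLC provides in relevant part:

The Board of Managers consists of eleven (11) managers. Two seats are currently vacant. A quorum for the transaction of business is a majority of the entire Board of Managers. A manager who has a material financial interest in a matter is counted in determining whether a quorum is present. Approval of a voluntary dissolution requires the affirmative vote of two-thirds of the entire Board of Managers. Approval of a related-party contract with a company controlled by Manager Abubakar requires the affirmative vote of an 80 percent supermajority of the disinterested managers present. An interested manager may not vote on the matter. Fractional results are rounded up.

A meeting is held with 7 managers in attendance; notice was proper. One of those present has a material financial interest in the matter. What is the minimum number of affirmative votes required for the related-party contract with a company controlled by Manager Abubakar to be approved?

The related-party contract with a company controlled by Manager Abubakar requires four-fifths of the disinterested managers present (7 − 1 = 6).
4/5 of 6 = 4.80, rounded up to 5.

5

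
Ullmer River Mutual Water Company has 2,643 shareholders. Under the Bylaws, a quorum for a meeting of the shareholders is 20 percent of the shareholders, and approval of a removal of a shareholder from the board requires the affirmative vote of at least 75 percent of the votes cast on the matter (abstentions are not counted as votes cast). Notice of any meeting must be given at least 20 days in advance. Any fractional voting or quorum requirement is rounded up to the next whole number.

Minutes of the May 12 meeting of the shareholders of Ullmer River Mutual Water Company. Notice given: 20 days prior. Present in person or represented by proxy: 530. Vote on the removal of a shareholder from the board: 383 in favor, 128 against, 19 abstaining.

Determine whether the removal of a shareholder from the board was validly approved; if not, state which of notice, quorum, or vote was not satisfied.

Invalid — vote requirement not satisfied.

Notice: 20 days given; 20 required. Satisfied.
Quorum: 20% of 2,643 = 528.60, rounded up to 529; 530 present. Satisfied.
Vote: requires three-fourths of the votes cast (530 − 19 abstaining = 511); 3/4 of 511 = 383.25, rounded up to 384, so 384 needed; 383 in favor. Not satisfied.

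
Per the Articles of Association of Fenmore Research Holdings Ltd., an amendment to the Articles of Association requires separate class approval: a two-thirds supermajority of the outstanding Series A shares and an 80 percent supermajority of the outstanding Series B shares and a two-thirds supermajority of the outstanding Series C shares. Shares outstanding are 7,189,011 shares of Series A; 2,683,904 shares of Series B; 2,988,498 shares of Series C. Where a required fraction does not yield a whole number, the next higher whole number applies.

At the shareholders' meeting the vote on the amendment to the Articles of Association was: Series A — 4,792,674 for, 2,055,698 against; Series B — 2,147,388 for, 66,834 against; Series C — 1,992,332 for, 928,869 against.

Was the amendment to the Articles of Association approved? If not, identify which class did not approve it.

Approved — every class gave the required vote.

Series A: 2/3 of 7189011 = 4792674; 4,792,674 required, 4,792,674 in favor — approved.
Series B: 4/5 of 2683904 = 2147123.20, rounded up to 2147124; 2,147,124 required, 2,147,388 in favor — approved.
Series C: 2/3 of 2988498 = 1992332; 1,992,332 required, 1,992,332 in favor — approved.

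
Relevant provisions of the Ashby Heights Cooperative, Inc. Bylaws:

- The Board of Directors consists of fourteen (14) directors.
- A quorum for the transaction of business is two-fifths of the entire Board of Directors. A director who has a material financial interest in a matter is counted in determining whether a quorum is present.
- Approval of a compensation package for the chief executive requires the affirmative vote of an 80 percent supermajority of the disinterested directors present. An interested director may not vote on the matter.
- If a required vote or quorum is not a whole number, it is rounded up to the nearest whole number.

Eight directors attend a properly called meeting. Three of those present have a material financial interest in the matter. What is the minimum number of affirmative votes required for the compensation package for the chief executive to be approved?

4

The compensation package for the chief executive requires four-fifths of the disinterested directors present (8 − 3 = 5).
4/5 of 5 = 4.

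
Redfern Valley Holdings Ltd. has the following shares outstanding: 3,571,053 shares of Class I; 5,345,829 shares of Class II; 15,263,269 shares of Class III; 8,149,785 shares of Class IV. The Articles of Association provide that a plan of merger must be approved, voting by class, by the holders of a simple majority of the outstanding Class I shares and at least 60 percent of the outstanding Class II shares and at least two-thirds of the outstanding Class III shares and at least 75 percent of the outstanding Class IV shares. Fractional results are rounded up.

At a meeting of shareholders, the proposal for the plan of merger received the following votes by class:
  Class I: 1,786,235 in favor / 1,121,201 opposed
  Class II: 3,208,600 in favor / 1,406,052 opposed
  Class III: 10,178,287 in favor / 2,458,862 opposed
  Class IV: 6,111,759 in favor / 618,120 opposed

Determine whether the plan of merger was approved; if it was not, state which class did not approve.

Not approved — the Class IV shares did not give the required vote.

Class I: a majority of 3571053 is 1785527; 1,785,527 required, 1,786,235 in favor — approved.
Class II: 3/5 of 5345829 = 3207497.40, rounded up to 3207498; 3,207,498 required, 3,208,600 in favor — approved.
Class III: 2/3 of 15263269 = 10175512.67, rounded up to 10175513; 10,175,513 required, 10,178,287 in favor — approved.
Class IV: 3/4 of 8149785 = 6112338.75, rounded up to 6112339; 6,112,339 required, 6,111,759 in favor — not approved.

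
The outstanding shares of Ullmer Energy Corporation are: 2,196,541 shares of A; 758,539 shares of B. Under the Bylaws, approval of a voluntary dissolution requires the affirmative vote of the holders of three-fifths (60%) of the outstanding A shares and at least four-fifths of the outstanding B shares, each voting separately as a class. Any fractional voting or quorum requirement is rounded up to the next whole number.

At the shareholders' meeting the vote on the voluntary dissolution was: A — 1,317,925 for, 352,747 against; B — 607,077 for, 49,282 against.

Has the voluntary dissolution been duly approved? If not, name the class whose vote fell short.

A: 3/5 of 2196541 = 1317924.60, rounded up to 1317925; 1,317,925 required, 1,317,925 in favor — approved.
B: 4/5 of 758539 = 606831.20, rounded up to 606832; 606,832 required, 607,077 in favor — approved.

Approved — every class gave the required vote.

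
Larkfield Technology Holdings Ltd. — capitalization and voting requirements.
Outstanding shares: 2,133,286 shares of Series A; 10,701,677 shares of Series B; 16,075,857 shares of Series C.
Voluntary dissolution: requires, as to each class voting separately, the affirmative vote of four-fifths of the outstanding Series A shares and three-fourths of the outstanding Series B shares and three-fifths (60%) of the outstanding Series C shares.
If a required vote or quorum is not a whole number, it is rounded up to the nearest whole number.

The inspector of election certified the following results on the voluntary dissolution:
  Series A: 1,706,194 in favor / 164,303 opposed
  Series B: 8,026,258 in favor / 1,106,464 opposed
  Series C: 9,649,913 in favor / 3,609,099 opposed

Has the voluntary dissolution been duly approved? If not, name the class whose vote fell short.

Series A: 4/5 of 2133286 = 1706628.80, rounded up to 1706629; 1,706,629 required, 1,706,194 in favor — not approved.
Series B: 3/4 of 10701677 = 8026257.75, rounded up to 8026258; 8,026,258 required, 8,026,258 in favor — approved.
Series C: 3/5 of 16075857 = 9645514.20, rounded up to 9645515; 9,645,515 required, 9,649,913 in favor — approved.

Not approved — the Series A shares did not give the required vote.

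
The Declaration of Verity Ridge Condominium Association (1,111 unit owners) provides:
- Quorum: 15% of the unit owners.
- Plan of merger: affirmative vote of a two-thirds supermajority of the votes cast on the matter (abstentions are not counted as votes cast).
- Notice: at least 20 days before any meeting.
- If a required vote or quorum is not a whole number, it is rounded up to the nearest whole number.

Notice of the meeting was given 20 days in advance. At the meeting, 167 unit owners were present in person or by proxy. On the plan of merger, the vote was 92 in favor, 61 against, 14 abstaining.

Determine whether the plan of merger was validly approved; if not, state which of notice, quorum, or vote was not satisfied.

Invalid — vote requirement not satisfied.

Notice: 20 days given; 20 required. Satisfied.
Quorum: 15% of 1,111 = 166.65, rounded up to 167; 167 present. Satisfied.
Vote: requires two-thirds of the votes cast (167 − 14 abstaining = 153); 2/3 of 153 = 102, so 102 needed; 92 in favor. Not satisfied.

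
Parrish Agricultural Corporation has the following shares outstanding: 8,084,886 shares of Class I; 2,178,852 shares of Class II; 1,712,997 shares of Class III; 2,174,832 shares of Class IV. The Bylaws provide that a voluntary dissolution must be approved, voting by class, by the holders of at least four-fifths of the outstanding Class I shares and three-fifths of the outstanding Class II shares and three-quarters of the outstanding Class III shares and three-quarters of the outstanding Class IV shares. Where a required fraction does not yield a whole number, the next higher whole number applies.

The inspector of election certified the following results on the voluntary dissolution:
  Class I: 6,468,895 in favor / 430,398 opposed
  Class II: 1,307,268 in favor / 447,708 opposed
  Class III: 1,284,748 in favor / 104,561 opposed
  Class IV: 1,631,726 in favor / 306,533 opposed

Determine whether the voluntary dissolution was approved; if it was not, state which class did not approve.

Not approved — the Class II shares did not give the required vote.

Class I: 4/5 of 8084886 = 6467908.80, rounded up to 6467909; 6,467,909 required, 6,468,895 in favor — approved.
Class II: 3/5 of 2178852 = 1307311.20, rounded up to 1307312; 1,307,312 required, 1,307,268 in favor — not approved.
Class III: 3/4 of 1712997 = 1284747.75, rounded up to 1284748; 1,284,748 required, 1,284,748 in favor — approved.
Class IV: 3/4 of 2174832 = 1631124; 1,631,124 required, 1,631,726 in favor — approved.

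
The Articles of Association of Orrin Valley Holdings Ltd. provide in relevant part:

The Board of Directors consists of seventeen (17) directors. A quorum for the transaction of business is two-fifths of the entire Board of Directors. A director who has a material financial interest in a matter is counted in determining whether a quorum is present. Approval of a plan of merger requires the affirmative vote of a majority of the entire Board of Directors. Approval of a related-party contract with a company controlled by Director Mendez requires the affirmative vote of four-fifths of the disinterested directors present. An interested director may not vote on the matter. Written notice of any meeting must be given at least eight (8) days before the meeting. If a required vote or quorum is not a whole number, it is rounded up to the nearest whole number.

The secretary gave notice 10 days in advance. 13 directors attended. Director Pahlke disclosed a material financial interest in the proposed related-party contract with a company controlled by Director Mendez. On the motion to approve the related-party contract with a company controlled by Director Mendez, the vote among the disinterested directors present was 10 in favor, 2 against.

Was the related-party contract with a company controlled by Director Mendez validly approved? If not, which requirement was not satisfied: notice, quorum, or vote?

Valid — all requirements satisfied.

Notice: 10 days given; 8 required (10 ≥ 8). Satisfied.
Quorum: 13 present (interested directors count toward quorum); quorum is 7. Satisfied.
Vote: the related-party contract with a company controlled by Director Mendez requires four-fifths of the disinterested directors present (13 − 1 = 12). 4/5 of 12 = 9.60, rounded up to 10, so 10 affirmative votes are needed; 10 voted in favor. Satisfied.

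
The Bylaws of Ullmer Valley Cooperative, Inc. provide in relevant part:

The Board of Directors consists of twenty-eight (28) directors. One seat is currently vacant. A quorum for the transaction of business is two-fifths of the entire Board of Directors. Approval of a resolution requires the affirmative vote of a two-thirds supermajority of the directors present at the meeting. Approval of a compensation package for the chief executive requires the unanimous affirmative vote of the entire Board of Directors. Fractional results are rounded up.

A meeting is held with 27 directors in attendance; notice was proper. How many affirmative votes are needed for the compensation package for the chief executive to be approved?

28

The compensation package for the chief executive requires the unanimous vote of the entire Board of Directors (28).
Unanimous means all 28.
(Only 27 can vote, so the compensation package for the chief executive cannot pass at this meeting, but the required vote is still 28.)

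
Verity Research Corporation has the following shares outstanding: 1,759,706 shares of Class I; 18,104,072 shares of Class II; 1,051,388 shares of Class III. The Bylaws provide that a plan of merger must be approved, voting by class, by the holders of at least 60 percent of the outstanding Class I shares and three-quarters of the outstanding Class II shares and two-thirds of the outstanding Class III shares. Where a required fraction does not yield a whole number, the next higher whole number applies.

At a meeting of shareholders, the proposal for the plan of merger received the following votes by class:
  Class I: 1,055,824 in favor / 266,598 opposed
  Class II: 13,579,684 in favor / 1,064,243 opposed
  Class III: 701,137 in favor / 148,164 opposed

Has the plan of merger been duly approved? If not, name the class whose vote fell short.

Approved — every class gave the required vote.

Class I: 3/5 of 1759706 = 1055823.60, rounded up to 1055824; 1,055,824 required, 1,055,824 in favor — approved.
Class II: 3/4 of 18104072 = 13578054; 13,578,054 required, 13,579,684 in favor — approved.
Class III: 2/3 of 1051388 = 700925.33, rounded up to 700926; 700,926 required, 701,137 in favor — approved.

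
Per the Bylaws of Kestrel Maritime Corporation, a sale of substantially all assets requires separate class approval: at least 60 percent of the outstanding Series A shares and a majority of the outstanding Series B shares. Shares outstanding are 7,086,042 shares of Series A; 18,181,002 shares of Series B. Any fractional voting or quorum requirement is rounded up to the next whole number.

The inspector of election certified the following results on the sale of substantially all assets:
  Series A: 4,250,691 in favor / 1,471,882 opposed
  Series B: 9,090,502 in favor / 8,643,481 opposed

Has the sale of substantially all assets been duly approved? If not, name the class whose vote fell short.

Series A: 3/5 of 7086042 = 4251625.20, rounded up to 4251626; 4,251,626 required, 4,250,691 in favor — not approved.
Series B: a majority of 18181002 is 9090502; 9,090,502 required, 9,090,502 in favor — approved.

Not approved — the Series A shares did not give the required vote.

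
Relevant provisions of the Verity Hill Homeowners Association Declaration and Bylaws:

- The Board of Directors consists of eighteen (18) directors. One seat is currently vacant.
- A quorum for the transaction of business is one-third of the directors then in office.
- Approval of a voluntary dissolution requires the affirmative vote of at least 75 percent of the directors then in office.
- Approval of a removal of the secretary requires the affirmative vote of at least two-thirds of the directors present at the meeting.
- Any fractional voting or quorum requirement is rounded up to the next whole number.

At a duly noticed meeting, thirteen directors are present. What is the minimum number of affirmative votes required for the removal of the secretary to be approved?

The removal of the secretary requires two-thirds of the directors present (13).
2/3 of 13 = 8.67, rounded up to 9.

9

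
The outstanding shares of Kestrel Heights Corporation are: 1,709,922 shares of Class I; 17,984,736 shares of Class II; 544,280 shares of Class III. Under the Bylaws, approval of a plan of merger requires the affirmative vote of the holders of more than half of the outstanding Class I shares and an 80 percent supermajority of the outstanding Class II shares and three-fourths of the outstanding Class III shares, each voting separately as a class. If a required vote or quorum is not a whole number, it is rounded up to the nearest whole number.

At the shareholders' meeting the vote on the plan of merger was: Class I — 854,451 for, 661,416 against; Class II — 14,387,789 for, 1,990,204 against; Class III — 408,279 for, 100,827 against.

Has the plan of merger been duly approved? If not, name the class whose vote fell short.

Class I: a majority of 1709922 is 854962; 854,962 required, 854,451 in favor — not approved.
Class II: 4/5 of 17984736 = 14387788.80, rounded up to 14387789; 14,387,789 required, 14,387,789 in favor — approved.
Class III: 3/4 of 544280 = 408210; 408,210 required, 408,279 in favor — approved.

Not approved — the Class I shares did not give the required vote.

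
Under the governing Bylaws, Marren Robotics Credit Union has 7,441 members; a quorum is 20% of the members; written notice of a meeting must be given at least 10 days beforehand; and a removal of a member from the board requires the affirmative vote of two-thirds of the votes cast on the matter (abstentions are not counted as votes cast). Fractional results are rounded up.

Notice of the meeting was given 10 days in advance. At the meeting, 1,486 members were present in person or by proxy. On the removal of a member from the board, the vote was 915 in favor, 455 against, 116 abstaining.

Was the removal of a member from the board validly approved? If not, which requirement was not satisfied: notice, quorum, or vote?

Invalid — quorum requirement not satisfied.

Notice: 10 days given; 10 required. Satisfied.
Quorum: 20% of 7,441 = 1,488.20, rounded up to 1,489; 1,486 present. Not satisfied.
Vote: requires two-thirds of the votes cast (1,486 − 116 abstaining = 1,370); 2/3 of 1370 = 913.33, rounded up to 914, so 914 needed; 915 in favor. Satisfied.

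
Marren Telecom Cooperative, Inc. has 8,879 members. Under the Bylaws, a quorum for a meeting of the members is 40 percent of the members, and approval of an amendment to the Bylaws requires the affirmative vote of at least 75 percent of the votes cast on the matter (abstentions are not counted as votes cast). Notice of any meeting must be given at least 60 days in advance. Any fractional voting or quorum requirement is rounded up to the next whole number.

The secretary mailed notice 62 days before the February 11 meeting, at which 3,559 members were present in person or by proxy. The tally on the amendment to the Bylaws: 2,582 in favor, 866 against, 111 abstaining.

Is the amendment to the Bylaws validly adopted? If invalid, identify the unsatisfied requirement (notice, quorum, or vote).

Notice: 62 days given; 60 required. Satisfied.
Quorum: 40% of 8,879 = 3,551.60, rounded up to 3,552; 3,559 present. Satisfied.
Vote: requires three-fourths of the votes cast (3,559 − 111 abstaining = 3,448); 3/4 of 3448 = 2586, so 2,586 needed; 2,582 in favor. Not satisfied.

Invalid — vote requirement not satisfied.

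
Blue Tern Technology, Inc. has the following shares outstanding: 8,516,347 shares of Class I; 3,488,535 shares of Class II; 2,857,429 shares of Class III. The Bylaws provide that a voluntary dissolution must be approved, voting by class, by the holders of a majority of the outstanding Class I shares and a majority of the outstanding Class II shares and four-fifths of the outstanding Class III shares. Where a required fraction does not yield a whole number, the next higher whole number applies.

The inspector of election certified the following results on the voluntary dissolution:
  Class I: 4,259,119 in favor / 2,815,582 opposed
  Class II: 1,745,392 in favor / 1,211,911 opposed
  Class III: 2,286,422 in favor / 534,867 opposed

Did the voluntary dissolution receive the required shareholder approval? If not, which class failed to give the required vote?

Class I: a majority of 8516347 is 4258174; 4,258,174 required, 4,259,119 in favor — approved.
Class II: a majority of 3488535 is 1744268; 1,744,268 required, 1,745,392 in favor — approved.
Class III: 4/5 of 2857429 = 2285943.20, rounded up to 2285944; 2,285,944 required, 2,286,422 in favor — approved.

Approved — every class gave the required vote.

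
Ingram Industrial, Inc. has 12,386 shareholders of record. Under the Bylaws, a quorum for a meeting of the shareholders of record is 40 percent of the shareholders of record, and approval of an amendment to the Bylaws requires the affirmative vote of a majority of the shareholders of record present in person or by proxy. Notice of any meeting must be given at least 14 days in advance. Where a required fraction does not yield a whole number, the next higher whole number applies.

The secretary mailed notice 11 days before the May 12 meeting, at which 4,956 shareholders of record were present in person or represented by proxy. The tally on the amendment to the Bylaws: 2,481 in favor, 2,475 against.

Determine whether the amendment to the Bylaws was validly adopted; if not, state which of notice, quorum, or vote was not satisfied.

Notice: 11 days given; 14 required. Not satisfied.
Quorum: 40% of 12,386 = 4,954.40, rounded up to 4,955; 4,956 present. Satisfied.
Vote: requires a majority of those present (4,956); a majority of 4956 is 2479, so 2,479 needed; 2,481 in favor. Satisfied.

Invalid — notice requirement not satisfied.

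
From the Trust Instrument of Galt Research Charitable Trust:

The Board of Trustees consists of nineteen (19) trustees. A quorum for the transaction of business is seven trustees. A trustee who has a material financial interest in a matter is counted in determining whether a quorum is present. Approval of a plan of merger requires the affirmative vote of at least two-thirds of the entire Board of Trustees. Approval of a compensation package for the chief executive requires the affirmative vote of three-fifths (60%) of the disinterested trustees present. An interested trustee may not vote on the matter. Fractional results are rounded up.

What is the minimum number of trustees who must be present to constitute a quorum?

The quorum is fixed at 7.

7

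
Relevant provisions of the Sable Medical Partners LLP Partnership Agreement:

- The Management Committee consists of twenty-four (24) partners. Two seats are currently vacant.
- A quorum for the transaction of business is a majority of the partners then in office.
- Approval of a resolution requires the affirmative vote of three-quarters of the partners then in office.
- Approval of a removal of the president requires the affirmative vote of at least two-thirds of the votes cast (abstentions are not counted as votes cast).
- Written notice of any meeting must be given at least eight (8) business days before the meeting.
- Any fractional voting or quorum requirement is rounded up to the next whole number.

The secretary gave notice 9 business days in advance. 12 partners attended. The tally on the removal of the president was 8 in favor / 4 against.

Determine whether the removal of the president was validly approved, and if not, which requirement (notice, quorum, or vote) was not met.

Valid — all requirements satisfied.

Notice: 9 business days given; 8 required (9 ≥ 8). Satisfied.
Quorum: 12 present; quorum is 12. Satisfied.
Vote: the removal of the president requires two-thirds of the votes cast (12). 2/3 of 12 = 8, so 8 affirmative votes are needed; 8 voted in favor. Satisfied.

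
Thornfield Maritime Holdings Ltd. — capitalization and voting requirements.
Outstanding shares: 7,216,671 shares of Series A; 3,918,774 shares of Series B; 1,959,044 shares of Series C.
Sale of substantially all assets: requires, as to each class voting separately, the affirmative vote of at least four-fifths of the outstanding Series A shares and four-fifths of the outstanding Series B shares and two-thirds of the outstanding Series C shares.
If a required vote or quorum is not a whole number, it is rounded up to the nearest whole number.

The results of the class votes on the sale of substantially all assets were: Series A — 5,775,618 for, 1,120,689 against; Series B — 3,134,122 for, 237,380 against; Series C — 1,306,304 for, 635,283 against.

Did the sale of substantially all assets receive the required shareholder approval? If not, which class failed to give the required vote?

Series A: 4/5 of 7216671 = 5773336.80, rounded up to 5773337; 5,773,337 required, 5,775,618 in favor — approved.
Series B: 4/5 of 3918774 = 3135019.20, rounded up to 3135020; 3,135,020 required, 3,134,122 in favor — not approved.
Series C: 2/3 of 1959044 = 1306029.33, rounded up to 1306030; 1,306,030 required, 1,306,304 in favor — approved.

Not approved — the Series B shares did not give the required vote.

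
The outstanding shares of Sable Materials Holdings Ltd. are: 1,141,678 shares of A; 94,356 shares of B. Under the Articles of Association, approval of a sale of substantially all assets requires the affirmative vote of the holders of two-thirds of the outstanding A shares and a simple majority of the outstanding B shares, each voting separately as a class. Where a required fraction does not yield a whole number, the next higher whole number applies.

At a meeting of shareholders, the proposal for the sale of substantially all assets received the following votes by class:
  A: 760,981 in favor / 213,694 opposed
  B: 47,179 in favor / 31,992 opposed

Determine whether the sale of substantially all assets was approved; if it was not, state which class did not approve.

Not approved — the A shares did not give the required vote.

A: 2/3 of 1141678 = 761118.67, rounded up to 761119; 761,119 required, 760,981 in favor — not approved.
B: a majority of 94356 is 47179; 47,179 required, 47,179 in favor — approved.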